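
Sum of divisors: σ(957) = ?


Divisors of 957: 1, 3, 11, 29, 33, 87, 319, 957
Sum = 1 + 3 + 11 + 29 + 33 + 87 + 319 + 957 = 1440

σ(957) = 1440


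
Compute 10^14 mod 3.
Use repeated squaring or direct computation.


10^1 mod 3 = 1
10^2 mod 3 = 1
10^3 mod 3 = 1
10^4 mod 3 = 1
10^5 mod 3 = 1
10^6 mod 3 = 1
10^7 mod 3 = 1
10^8 mod 3 = 1
10^9 mod 3 = 1
10^10 mod 3 = 1
10^11 mod 3 = 1
10^12 mod 3 = 1
10^13 mod 3 = 1
10^14 mod 3 = 1


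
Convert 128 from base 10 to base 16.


128 (base 10) = 128 (decimal)
128 (decimal) = 80 (base 16)


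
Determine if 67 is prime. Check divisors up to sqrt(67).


Check divisors up to sqrt(67) = 8.1854
No divisors found.
67 is prime.

Yes, 67 is prime


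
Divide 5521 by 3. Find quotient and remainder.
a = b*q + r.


5521 = 3 * 1840 + 1
Check: 5520 + 1 = 5521

q = 1840, r = 1


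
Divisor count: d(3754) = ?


3754 = 2^1 × 1877^1
d(3754) = (1+1) × (1+1) = 4

4 divisors


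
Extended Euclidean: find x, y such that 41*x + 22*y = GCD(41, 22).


Tabular extended Euclidean (each row: r = 41*s + 22*t):
r=41, s=1, t=0
r=22, s=0, t=1
q=1: r=19, s=1, t=-1   [41*(1) + 22*(-1) = 19]
q=1: r=3, s=-1, t=2   [41*(-1) + 22*(2) = 3]
q=6: r=1, s=7, t=-13   [41*(7) + 22*(-13) = 1]
q=3: r=0, s=-22, t=41   [41*(-22) + 22*(41) = 0]
GCD = 1; from the row with r=1: x=7, y=-13
Check: 41*(7) + 22*(-13) = 287 - 286 = 1

GCD = 1, x = 7, y = -13


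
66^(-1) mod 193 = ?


Use the extended Euclidean algorithm on (193, 66); each row r = 193*s + 66*t:
r=193, s=1, t=0
r=66, s=0, t=1
q=2: r=61, s=1, t=-2   [193*(1) + 66*(-2) = 61]
q=1: r=5, s=-1, t=3   [193*(-1) + 66*(3) = 5]
q=12: r=1, s=13, t=-38   [193*(13) + 66*(-38) = 1]
q=5: r=0, s=-66, t=193   [193*(-66) + 66*(193) = 0]
GCD = 1 with t = -38, so 66*(-38) ≡ 1 (mod 193)
Inverse = -38 mod 193 = 155
Check: 66 * 155 = 10230 ≡ 1 (mod 193)

66^(-1) ≡ 155 (mod 193)


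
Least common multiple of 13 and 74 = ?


GCD(13, 74) = 1
LCM = 13*74/1 = 962/1 = 962

LCM = 962


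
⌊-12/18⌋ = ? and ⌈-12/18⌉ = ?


-12/18 = -0.6667
floor = -1
ceil = 0

floor = -1, ceil = 0


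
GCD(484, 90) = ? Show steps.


484 = 5 * 90 + 34
90 = 2 * 34 + 22
34 = 1 * 22 + 12
22 = 1 * 12 + 10
12 = 1 * 10 + 2
10 = 5 * 2 + 0
GCD = 2


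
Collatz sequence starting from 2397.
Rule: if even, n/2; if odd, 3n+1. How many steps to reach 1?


2397 → 7192 → 3596 → 1798 → 899 → 2698 → 1349 → 4048 → 2024 → 1012 → 506 → 253 → 760 → 380 → 190 → 95 → 286 → 143 → 430 → 215 → 646 → 323 → 970 → 485 → 1456 → 728 → 364 → 182 → 91 → 274 → 137 → 412 → 206 → 103 → 310 → 155 → 466 → 233 → 700 → 350 → 175 → 526 → 263 → 790 → 395 → 1186 → 593 → 1780 → 890 → 445 → 1336 → 668 → 334 → 167 → 502 → 251 → 754 → 377 → 1132 → 566 → 283 → 850 → 425 → 1276 → 638 → 319 → 958 → 479 → 1438 → 719 → 2158 → 1079 → 3238 → 1619 → 4858 → 2429 → 7288 → 3644 → 1822 → 911 → 2734 → 1367 → 4102 → 2051 → 6154 → 3077 → 9232 → 4616 → 2308 → 1154 → 577 → 1732 → 866 → 433 → 1300 → 650 → 325 → 976 → 488 → 244 → 122 → 61 → 184 → 92 → 46 → 23 → 70 → 35 → 106 → 53 → 160 → 80 → 40 → 20 → 10 → 5 → 16 → 8 → 4 → 2 → 1
Total steps = 120

120 steps


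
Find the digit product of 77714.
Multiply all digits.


7 × 7 × 7 × 1 × 4 = 1372


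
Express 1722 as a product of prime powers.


1722 / 2 = 861
861 / 3 = 287
287 / 7 = 41
41 / 41 = 1
1722 = 2 × 3 × 7 × 41


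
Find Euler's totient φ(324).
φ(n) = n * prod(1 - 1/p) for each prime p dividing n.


324 = 2^2 × 3^4
Prime factors: 2, 3
φ(324) = 324 × (1-1/2) × (1-1/3)
= 324 × 1/2 × 2/3 = 108

φ(324) = 108


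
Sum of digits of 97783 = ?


9 + 7 + 7 + 8 + 3 = 34


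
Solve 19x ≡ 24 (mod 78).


GCD(19, 78) = 1, unique solution
a^(-1) mod 78 = 37
x = 37 * 24 mod 78 = 30

x ≡ 30 (mod 78)


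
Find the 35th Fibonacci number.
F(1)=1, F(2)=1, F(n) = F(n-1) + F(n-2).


Sequence: 1, 1, 2, 3, 5, 8, 13, 21, 34, 55, 89, 144, 233, 377, 610, 987, 1597, 2584, 4181, 6765, 10946, 17711, 28657, 46368, 75025, 121393, 196418, 317811, 514229, 832040, 1346269, 2178309, 3524578, 5702887, 9227465
F(35) = 9227465


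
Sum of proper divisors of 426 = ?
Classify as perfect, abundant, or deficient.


Proper divisors: 1, 2, 3, 6, 71, 142, 213
Sum = 1 + 2 + 3 + 6 + 71 + 142 + 213 = 438
438 > 426 → abundant

s(426) = 438 (abundant)


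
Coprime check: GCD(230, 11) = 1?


Euclidean algorithm:
230 = 20 * 11 + 10
11 = 1 * 10 + 1
10 = 10 * 1 + 0
GCD(230, 11) = 1

Yes, coprime (GCD = 1)


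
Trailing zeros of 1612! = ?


floor(1612/5) = 322
floor(1612/25) = 64
floor(1612/125) = 12
floor(1612/625) = 2
Total = 400

400 trailing zeros


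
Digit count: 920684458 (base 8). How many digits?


920684458 in base 8 = 6670103652
Number of digits = 10

10 digits (base 8)


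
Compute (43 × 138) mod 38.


43 × 138 = 5934
5934 mod 38 = 6


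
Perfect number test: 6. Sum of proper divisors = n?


Proper divisors of 6: 1, 2, 3
Sum = 1 + 2 + 3 = 6

Yes, 6 is perfect (6 = 6)


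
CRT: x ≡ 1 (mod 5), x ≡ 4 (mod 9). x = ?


M = 5*9 = 45
M1 = M/5 = 9, M2 = M/9 = 5
M1^(-1) mod 5 = 4, M2^(-1) mod 9 = 2
x = 1*9*4 + 4*5*2 = 76
76 mod 45 = 31
Check: 31 mod 5 = 1 ✓, 31 mod 9 = 4 ✓

x ≡ 31 (mod 45)


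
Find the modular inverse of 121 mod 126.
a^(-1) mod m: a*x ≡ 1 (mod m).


Use the extended Euclidean algorithm on (126, 121); each row r = 126*s + 121*t:
r=126, s=1, t=0
r=121, s=0, t=1
q=1: r=5, s=1, t=-1   [126*(1) + 121*(-1) = 5]
q=24: r=1, s=-24, t=25   [126*(-24) + 121*(25) = 1]
q=5: r=0, s=121, t=-126   [126*(121) + 121*(-126) = 0]
GCD = 1 with t = 25, so 121*(25) ≡ 1 (mod 126)
Inverse = 25 mod 126 = 25
Check: 121 * 25 = 3025 ≡ 1 (mod 126)

121^(-1) ≡ 25 (mod 126)


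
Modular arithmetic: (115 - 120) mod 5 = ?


115 - 120 = -5
-5 mod 5 = 0


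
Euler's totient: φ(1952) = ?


1952 = 2^5 × 61
Prime factors: 2, 61
φ(1952) = 1952 × (1-1/2) × (1-1/61)
= 1952 × 1/2 × 60/61 = 960

φ(1952) = 960


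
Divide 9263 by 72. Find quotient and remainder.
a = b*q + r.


9263 = 72 * 128 + 47
Check: 9216 + 47 = 9263

q = 128, r = 47


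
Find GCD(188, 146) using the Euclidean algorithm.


188 = 1 * 146 + 42
146 = 3 * 42 + 20
42 = 2 * 20 + 2
20 = 10 * 2 + 0
GCD = 2


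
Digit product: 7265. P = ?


7 × 2 × 6 × 5 = 420


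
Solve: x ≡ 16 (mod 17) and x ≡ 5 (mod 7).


M = 17*7 = 119
M1 = M/17 = 7, M2 = M/7 = 17
M1^(-1) mod 17 = 5, M2^(-1) mod 7 = 5
x = 16*7*5 + 5*17*5 = 985
985 mod 119 = 33
Check: 33 mod 17 = 16 ✓, 33 mod 7 = 5 ✓

x ≡ 33 (mod 119)


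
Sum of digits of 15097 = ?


1 + 5 + 0 + 9 + 7 = 22


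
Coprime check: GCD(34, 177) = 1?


Euclidean algorithm:
177 = 5 * 34 + 7
34 = 4 * 7 + 6
7 = 1 * 6 + 1
6 = 6 * 1 + 0
GCD(34, 177) = 1

Yes, coprime (GCD = 1)


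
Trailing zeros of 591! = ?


floor(591/5) = 118
floor(591/25) = 23
floor(591/125) = 4
Total = 145

145 trailing zeros


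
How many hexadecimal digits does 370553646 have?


370553646 in base 16 = 1616332E
Number of digits = 8

8 digits (base 16)


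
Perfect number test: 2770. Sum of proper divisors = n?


Proper divisors of 2770: 1, 2, 5, 10, 277, 554, 1385
Sum = 1 + 2 + 5 + 10 + 277 + 554 + 1385 = 2234

No, 2770 is not perfect (2234 ≠ 2770)


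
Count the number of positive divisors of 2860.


2860 = 2^2 × 5^1 × 11^1 × 13^1
d(2860) = (2+1) × (1+1) × (1+1) × (1+1) = 24

24 divisors


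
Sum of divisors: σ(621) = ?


Divisors of 621: 1, 3, 9, 23, 27, 69, 207, 621
Sum = 1 + 3 + 9 + 23 + 27 + 69 + 207 + 621 = 960

σ(621) = 960


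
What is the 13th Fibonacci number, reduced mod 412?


F(k) mod 412 for k=1..13:
1, 1, 2, 3, 5, 8, 13, 21, 34, 55, 89, 144, 233
F(13) mod 412 = 233


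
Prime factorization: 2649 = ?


2649 / 3 = 883
883 / 883 = 1
2649 = 3 × 883


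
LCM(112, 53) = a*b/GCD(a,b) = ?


GCD(112, 53) = 1
LCM = 112*53/1 = 5936/1 = 5936

LCM = 5936


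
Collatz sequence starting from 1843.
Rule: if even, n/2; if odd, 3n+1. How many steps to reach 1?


1843 → 5530 → 2765 → 8296 → 4148 → 2074 → 1037 → 3112 → 1556 → 778 → 389 → 1168 → 584 → 292 → 146 → 73 → 220 → 110 → 55 → 166 → 83 → 250 → 125 → 376 → 188 → 94 → 47 → 142 → 71 → 214 → 107 → 322 → 161 → 484 → 242 → 121 → 364 → 182 → 91 → 274 → 137 → 412 → 206 → 103 → 310 → 155 → 466 → 233 → 700 → 350 → 175 → 526 → 263 → 790 → 395 → 1186 → 593 → 1780 → 890 → 445 → 1336 → 668 → 334 → 167 → 502 → 251 → 754 → 377 → 1132 → 566 → 283 → 850 → 425 → 1276 → 638 → 319 → 958 → 479 → 1438 → 719 → 2158 → 1079 → 3238 → 1619 → 4858 → 2429 → 7288 → 3644 → 1822 → 911 → 2734 → 1367 → 4102 → 2051 → 6154 → 3077 → 9232 → 4616 → 2308 → 1154 → 577 → 1732 → 866 → 433 → 1300 → 650 → 325 → 976 → 488 → 244 → 122 → 61 → 184 → 92 → 46 → 23 → 70 → 35 → 106 → 53 → 160 → 80 → 40 → 20 → 10 → 5 → 16 → 8 → 4 → 2 → 1
Total steps = 130

130 steps


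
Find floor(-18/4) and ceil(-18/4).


-18/4 = -4.5000
floor = -5
ceil = -4

floor = -5, ceil = -4


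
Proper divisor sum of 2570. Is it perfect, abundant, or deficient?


Proper divisors: 1, 2, 5, 10, 257, 514, 1285
Sum = 1 + 2 + 5 + 10 + 257 + 514 + 1285 = 2074
2074 < 2570 → deficient

s(2570) = 2074 (deficient)


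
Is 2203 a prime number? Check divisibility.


Check divisors up to sqrt(2203) = 46.9361
No divisors found.
2203 is prime.

Yes, 2203 is prime


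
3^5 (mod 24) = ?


3^1 mod 24 = 3
3^2 mod 24 = 9
3^3 mod 24 = 3
3^4 mod 24 = 9
3^5 mod 24 = 3


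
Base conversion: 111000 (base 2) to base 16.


111000 (base 2) = 56 (decimal)
56 (decimal) = 38 (base 16)


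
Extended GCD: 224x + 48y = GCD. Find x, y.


Tabular extended Euclidean (each row: r = 224*s + 48*t):
r=224, s=1, t=0
r=48, s=0, t=1
q=4: r=32, s=1, t=-4   [224*(1) + 48*(-4) = 32]
q=1: r=16, s=-1, t=5   [224*(-1) + 48*(5) = 16]
q=2: r=0, s=3, t=-14   [224*(3) + 48*(-14) = 0]
GCD = 16; from the row with r=16: x=-1, y=5
Check: 224*(-1) + 48*(5) = -224 + 240 = 16

GCD = 16, x = -1, y = 5


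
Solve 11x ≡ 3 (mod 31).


GCD(11, 31) = 1, unique solution
a^(-1) mod 31 = 17
x = 17 * 3 mod 31 = 20

x ≡ 20 (mod 31)


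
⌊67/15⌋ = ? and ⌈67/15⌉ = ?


67/15 = 4.4667
floor = 4
ceil = 5

floor = 4, ceil = 5


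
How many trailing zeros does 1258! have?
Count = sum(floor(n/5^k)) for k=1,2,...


floor(1258/5) = 251
floor(1258/25) = 50
floor(1258/125) = 10
floor(1258/625) = 2
Total = 313

313 trailing zeros


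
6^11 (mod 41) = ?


6^1 mod 41 = 6
6^2 mod 41 = 36
6^3 mod 41 = 11
6^4 mod 41 = 25
6^5 mod 41 = 27
6^6 mod 41 = 39
6^7 mod 41 = 29
6^8 mod 41 = 10
6^9 mod 41 = 19
6^10 mod 41 = 32
6^11 mod 41 = 28


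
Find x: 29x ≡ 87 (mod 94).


GCD(29, 94) = 1, unique solution
a^(-1) mod 94 = 13
x = 13 * 87 mod 94 = 3

x ≡ 3 (mod 94)


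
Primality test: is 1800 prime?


1800 / 2 = 900 (exact division)
1800 is NOT prime.

No, 1800 is not prime


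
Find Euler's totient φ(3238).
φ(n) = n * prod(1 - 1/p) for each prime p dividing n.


3238 = 2 × 1619
Prime factors: 2, 1619
φ(3238) = 3238 × (1-1/2) × (1-1/1619)
= 3238 × 1/2 × 1618/1619 = 1618

φ(3238) = 1618


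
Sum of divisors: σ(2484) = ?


Divisors of 2484: 1, 2, 3, 4, 6, 9, 12, 18, 23, 27, 36, 46, 54, 69, 92, 108, 138, 207, 276, 414, 621, 828, 1242, 2484
Sum = 1 + 2 + 3 + 4 + 6 + 9 + 12 + 18 + 23 + 27 + 36 + 46 + 54 + 69 + 92 + 108 + 138 + 207 + 276 + 414 + 621 + 828 + 1242 + 2484 = 6720

σ(2484) = 6720


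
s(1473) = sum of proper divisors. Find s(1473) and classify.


Proper divisors: 1, 3, 491
Sum = 1 + 3 + 491 = 495
495 < 1473 → deficient

s(1473) = 495 (deficient)


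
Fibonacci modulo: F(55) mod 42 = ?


F(k) mod 42 for k=1..55:
1, 1, 2, 3, 5, 8, 13, 21, 34, 13, 5, 18, 23, 41, 22, 21, 1, 22, 23, 3, 26, 29, 13, 0, 13, 13, 26, 39, 23, 20, 1, 21, 22, 1, 23, 24, 5, 29, 34, 21, 13, 34, 5, 39, 2, 41, 1, 0, 1, 1, 2, 3, 5, 8, 13
F(55) mod 42 = 13


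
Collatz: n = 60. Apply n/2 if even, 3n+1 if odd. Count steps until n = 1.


60 → 30 → 15 → 46 → 23 → 70 → 35 → 106 → 53 → 160 → 80 → 40 → 20 → 10 → 5 → 16 → 8 → 4 → 2 → 1
Total steps = 19

19 steps


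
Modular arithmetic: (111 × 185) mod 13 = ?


111 × 185 = 20535
20535 mod 13 = 8


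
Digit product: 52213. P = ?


5 × 2 × 2 × 1 × 3 = 60


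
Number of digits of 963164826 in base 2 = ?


963164826 in base 2 = 111001011010001011101010011010
Number of digits = 30

30 digits (base 2)


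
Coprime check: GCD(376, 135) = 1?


Euclidean algorithm:
376 = 2 * 135 + 106
135 = 1 * 106 + 29
106 = 3 * 29 + 19
29 = 1 * 19 + 10
19 = 1 * 10 + 9
10 = 1 * 9 + 1
9 = 9 * 1 + 0
GCD(376, 135) = 1

Yes, coprime (GCD = 1)


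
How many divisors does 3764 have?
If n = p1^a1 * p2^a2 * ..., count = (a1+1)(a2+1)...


3764 = 2^2 × 941^1
d(3764) = (2+1) × (1+1) = 6

6 divisors


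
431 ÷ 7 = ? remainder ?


431 = 7 * 61 + 4
Check: 427 + 4 = 431

q = 61, r = 4


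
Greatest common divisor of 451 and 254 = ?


451 = 1 * 254 + 197
254 = 1 * 197 + 57
197 = 3 * 57 + 26
57 = 2 * 26 + 5
26 = 5 * 5 + 1
5 = 5 * 1 + 0
GCD = 1


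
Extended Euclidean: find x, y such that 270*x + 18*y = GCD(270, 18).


Tabular extended Euclidean (each row: r = 270*s + 18*t):
r=270, s=1, t=0
r=18, s=0, t=1
q=15: r=0, s=1, t=-15   [270*(1) + 18*(-15) = 0]
GCD = 18; from the row with r=18: x=0, y=1
Check: 270*(0) + 18*(1) = 0 + 18 = 18

GCD = 18, x = 0, y = 1


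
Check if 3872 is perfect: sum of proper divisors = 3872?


Proper divisors of 3872: 1, 2, 4, 8, 11, 16, 22, 32, 44, 88, 121, 176, 242, 352, 484, 968, 1936
Sum = 1 + 2 + 4 + 8 + 11 + 16 + 22 + 32 + 44 + 88 + 121 + 176 + 242 + 352 + 484 + 968 + 1936 = 4507

No, 3872 is not perfect (4507 ≠ 3872)


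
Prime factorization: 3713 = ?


3713 / 47 = 79
79 / 79 = 1
3713 = 47 × 79


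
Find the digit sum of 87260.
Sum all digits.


8 + 7 + 2 + 6 + 0 = 23


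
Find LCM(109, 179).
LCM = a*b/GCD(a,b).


GCD(109, 179) = 1
LCM = 109*179/1 = 19511/1 = 19511

LCM = 19511


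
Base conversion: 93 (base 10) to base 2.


93 (base 10) = 93 (decimal)
93 (decimal) = 1011101 (base 2)


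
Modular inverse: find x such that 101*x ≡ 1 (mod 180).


Use the extended Euclidean algorithm on (180, 101); each row r = 180*s + 101*t:
r=180, s=1, t=0
r=101, s=0, t=1
q=1: r=79, s=1, t=-1   [180*(1) + 101*(-1) = 79]
q=1: r=22, s=-1, t=2   [180*(-1) + 101*(2) = 22]
q=3: r=13, s=4, t=-7   [180*(4) + 101*(-7) = 13]
q=1: r=9, s=-5, t=9   [180*(-5) + 101*(9) = 9]
q=1: r=4, s=9, t=-16   [180*(9) + 101*(-16) = 4]
q=2: r=1, s=-23, t=41   [180*(-23) + 101*(41) = 1]
q=4: r=0, s=101, t=-180   [180*(101) + 101*(-180) = 0]
GCD = 1 with t = 41, so 101*(41) ≡ 1 (mod 180)
Inverse = 41 mod 180 = 41
Check: 101 * 41 = 4141 ≡ 1 (mod 180)

101^(-1) ≡ 41 (mod 180)


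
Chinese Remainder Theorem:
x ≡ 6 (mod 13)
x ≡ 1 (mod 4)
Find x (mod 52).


M = 13*4 = 52
M1 = M/13 = 4, M2 = M/4 = 13
M1^(-1) mod 13 = 10, M2^(-1) mod 4 = 1
x = 6*4*10 + 1*13*1 = 253
253 mod 52 = 45
Check: 45 mod 13 = 6 ✓, 45 mod 4 = 1 ✓

x ≡ 45 (mod 52)


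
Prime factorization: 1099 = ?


1099 / 7 = 157
157 / 157 = 1
1099 = 7 × 157


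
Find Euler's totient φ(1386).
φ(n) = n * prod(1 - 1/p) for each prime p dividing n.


1386 = 2 × 3^2 × 7 × 11
Prime factors: 2, 3, 7, 11
φ(1386) = 1386 × (1-1/2) × (1-1/3) × (1-1/7) × (1-1/11)
= 1386 × 1/2 × 2/3 × 6/7 × 10/11 = 360

φ(1386) = 360


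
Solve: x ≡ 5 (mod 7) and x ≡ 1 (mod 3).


M = 7*3 = 21
M1 = M/7 = 3, M2 = M/3 = 7
M1^(-1) mod 7 = 5, M2^(-1) mod 3 = 1
x = 5*3*5 + 1*7*1 = 82
82 mod 21 = 19
Check: 19 mod 7 = 5 ✓, 19 mod 3 = 1 ✓

x ≡ 19 (mod 21)


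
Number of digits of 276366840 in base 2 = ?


276366840 in base 2 = 10000011110010000010111111000
Number of digits = 29

29 digits (base 2)


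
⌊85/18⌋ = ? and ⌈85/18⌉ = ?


85/18 = 4.7222
floor = 4
ceil = 5

floor = 4, ceil = 5


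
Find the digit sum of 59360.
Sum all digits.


5 + 9 + 3 + 6 + 0 = 23


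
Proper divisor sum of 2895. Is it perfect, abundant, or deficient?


Proper divisors: 1, 3, 5, 15, 193, 579, 965
Sum = 1 + 3 + 5 + 15 + 193 + 579 + 965 = 1761
1761 < 2895 → deficient

s(2895) = 1761 (deficient)


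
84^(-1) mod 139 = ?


Use the extended Euclidean algorithm on (139, 84); each row r = 139*s + 84*t:
r=139, s=1, t=0
r=84, s=0, t=1
q=1: r=55, s=1, t=-1   [139*(1) + 84*(-1) = 55]
q=1: r=29, s=-1, t=2   [139*(-1) + 84*(2) = 29]
q=1: r=26, s=2, t=-3   [139*(2) + 84*(-3) = 26]
q=1: r=3, s=-3, t=5   [139*(-3) + 84*(5) = 3]
q=8: r=2, s=26, t=-43   [139*(26) + 84*(-43) = 2]
q=1: r=1, s=-29, t=48   [139*(-29) + 84*(48) = 1]
q=2: r=0, s=84, t=-139   [139*(84) + 84*(-139) = 0]
GCD = 1 with t = 48, so 84*(48) ≡ 1 (mod 139)
Inverse = 48 mod 139 = 48
Check: 84 * 48 = 4032 ≡ 1 (mod 139)

84^(-1) ≡ 48 (mod 139)


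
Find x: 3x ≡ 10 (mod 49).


GCD(3, 49) = 1, unique solution
a^(-1) mod 49 = 33
x = 33 * 10 mod 49 = 36

x ≡ 36 (mod 49)


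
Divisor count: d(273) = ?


273 = 3^1 × 7^1 × 13^1
d(273) = (1+1) × (1+1) × (1+1) = 8

8 divisors


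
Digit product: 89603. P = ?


8 × 9 × 6 × 0 × 3 = 0


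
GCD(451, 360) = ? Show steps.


451 = 1 * 360 + 91
360 = 3 * 91 + 87
91 = 1 * 87 + 4
87 = 21 * 4 + 3
4 = 1 * 3 + 1
3 = 3 * 1 + 0
GCD = 1


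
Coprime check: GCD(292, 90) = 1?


Euclidean algorithm:
292 = 3 * 90 + 22
90 = 4 * 22 + 2
22 = 11 * 2 + 0
GCD(292, 90) = 2

No, not coprime (GCD = 2)


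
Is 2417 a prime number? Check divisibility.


Check divisors up to sqrt(2417) = 49.1630
No divisors found.
2417 is prime.

Yes, 2417 is prime


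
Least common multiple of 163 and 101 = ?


GCD(163, 101) = 1
LCM = 163*101/1 = 16463/1 = 16463

LCM = 16463


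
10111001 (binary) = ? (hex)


10111001 (base 2) = 185 (decimal)
185 (decimal) = B9 (base 16)


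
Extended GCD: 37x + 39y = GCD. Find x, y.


Tabular extended Euclidean (each row: r = 37*s + 39*t):
r=37, s=1, t=0
r=39, s=0, t=1
q=0: r=37, s=1, t=0   [37*(1) + 39*(0) = 37]
q=1: r=2, s=-1, t=1   [37*(-1) + 39*(1) = 2]
q=18: r=1, s=19, t=-18   [37*(19) + 39*(-18) = 1]
q=2: r=0, s=-39, t=37   [37*(-39) + 39*(37) = 0]
GCD = 1; from the row with r=1: x=19, y=-18
Check: 37*(19) + 39*(-18) = 703 - 702 = 1

GCD = 1, x = 19, y = -18


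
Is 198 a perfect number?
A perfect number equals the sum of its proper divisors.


Proper divisors of 198: 1, 2, 3, 6, 9, 11, 18, 22, 33, 66, 99
Sum = 1 + 2 + 3 + 6 + 9 + 11 + 18 + 22 + 33 + 66 + 99 = 270

No, 198 is not perfect (270 ≠ 198)


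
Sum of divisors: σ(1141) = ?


Divisors of 1141: 1, 7, 163, 1141
Sum = 1 + 7 + 163 + 1141 = 1312

σ(1141) = 1312


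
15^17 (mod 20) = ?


15^1 mod 20 = 15
15^2 mod 20 = 5
15^3 mod 20 = 15
15^4 mod 20 = 5
15^5 mod 20 = 15
15^6 mod 20 = 5
15^7 mod 20 = 15
15^8 mod 20 = 5
15^9 mod 20 = 15
15^10 mod 20 = 5
15^11 mod 20 = 15
15^12 mod 20 = 5
15^13 mod 20 = 15
15^14 mod 20 = 5
15^15 mod 20 = 15
15^16 mod 20 = 5
15^17 mod 20 = 15


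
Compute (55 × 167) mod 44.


55 × 167 = 9185
9185 mod 44 = 33


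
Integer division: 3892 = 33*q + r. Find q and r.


3892 = 33 * 117 + 31
Check: 3861 + 31 = 3892

q = 117, r = 31


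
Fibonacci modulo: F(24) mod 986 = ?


F(k) mod 986 for k=1..24:
1, 1, 2, 3, 5, 8, 13, 21, 34, 55, 89, 144, 233, 377, 610, 1, 611, 612, 237, 849, 100, 949, 63, 26
F(24) mod 986 = 26


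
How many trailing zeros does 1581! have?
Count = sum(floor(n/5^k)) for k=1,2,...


floor(1581/5) = 316
floor(1581/25) = 63
floor(1581/125) = 12
floor(1581/625) = 2
Total = 393

393 trailing zeros


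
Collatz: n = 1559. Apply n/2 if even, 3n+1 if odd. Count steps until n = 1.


1559 → 4678 → 2339 → 7018 → 3509 → 10528 → 5264 → 2632 → 1316 → 658 → 329 → 988 → 494 → 247 → 742 → 371 → 1114 → 557 → 1672 → 836 → 418 → 209 → 628 → 314 → 157 → 472 → 236 → 118 → 59 → 178 → 89 → 268 → 134 → 67 → 202 → 101 → 304 → 152 → 76 → 38 → 19 → 58 → 29 → 88 → 44 → 22 → 11 → 34 → 17 → 52 → 26 → 13 → 40 → 20 → 10 → 5 → 16 → 8 → 4 → 2 → 1
Total steps = 60

60 steps


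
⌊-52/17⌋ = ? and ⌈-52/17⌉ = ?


-52/17 = -3.0588
floor = -4
ceil = -3

floor = -4, ceil = -3


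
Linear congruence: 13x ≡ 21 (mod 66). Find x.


GCD(13, 66) = 1, unique solution
a^(-1) mod 66 = 61
x = 61 * 21 mod 66 = 27

x ≡ 27 (mod 66)


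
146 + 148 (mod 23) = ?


146 + 148 = 294
294 mod 23 = 18


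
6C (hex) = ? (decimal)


6C (base 16) = 108 (decimal)
108 (decimal) = 108 (base 10)


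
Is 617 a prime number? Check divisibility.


Check divisors up to sqrt(617) = 24.8395
No divisors found.
617 is prime.

Yes, 617 is prime


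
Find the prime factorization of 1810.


1810 / 2 = 905
905 / 5 = 181
181 / 181 = 1
1810 = 2 × 5 × 181


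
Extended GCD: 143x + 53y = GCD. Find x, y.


Tabular extended Euclidean (each row: r = 143*s + 53*t):
r=143, s=1, t=0
r=53, s=0, t=1
q=2: r=37, s=1, t=-2   [143*(1) + 53*(-2) = 37]
q=1: r=16, s=-1, t=3   [143*(-1) + 53*(3) = 16]
q=2: r=5, s=3, t=-8   [143*(3) + 53*(-8) = 5]
q=3: r=1, s=-10, t=27   [143*(-10) + 53*(27) = 1]
q=5: r=0, s=53, t=-143   [143*(53) + 53*(-143) = 0]
GCD = 1; from the row with r=1: x=-10, y=27
Check: 143*(-10) + 53*(27) = -1430 + 1431 = 1

GCD = 1, x = -10, y = 27


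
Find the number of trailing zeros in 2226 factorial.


floor(2226/5) = 445
floor(2226/25) = 89
floor(2226/125) = 17
floor(2226/625) = 3
Total = 554

554 trailing zeros


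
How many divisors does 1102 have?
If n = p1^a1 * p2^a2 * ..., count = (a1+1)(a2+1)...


1102 = 2^1 × 19^1 × 29^1
d(1102) = (1+1) × (1+1) × (1+1) = 8

8 divisors


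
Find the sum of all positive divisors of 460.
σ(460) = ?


Divisors of 460: 1, 2, 4, 5, 10, 20, 23, 46, 92, 115, 230, 460
Sum = 1 + 2 + 4 + 5 + 10 + 20 + 23 + 46 + 92 + 115 + 230 + 460 = 1008

σ(460) = 1008


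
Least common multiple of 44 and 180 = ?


GCD(44, 180) = 4
LCM = 44*180/4 = 7920/4 = 1980

LCM = 1980


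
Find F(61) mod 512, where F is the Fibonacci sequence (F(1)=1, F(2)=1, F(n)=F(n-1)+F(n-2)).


F(k) mod 512 for k=1..61:
1, 1, 2, 3, 5, 8, 13, 21, 34, 55, 89, 144, 233, 377, 98, 475, 61, 24, 85, 109, 194, 303, 497, 288, 273, 49, 322, 371, 181, 40, 221, 261, 482, 231, 201, 432, 121, 41, 162, 203, 365, 56, 421, 477, 386, 351, 225, 64, 289, 353, 130, 483, 101, 72, 173, 245, 418, 151, 57, 208, 265
F(61) mod 512 = 265


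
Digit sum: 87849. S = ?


8 + 7 + 8 + 4 + 9 = 36


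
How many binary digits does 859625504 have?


859625504 in base 2 = 110011001111001101100000100000
Number of digits = 30

30 digits (base 2)


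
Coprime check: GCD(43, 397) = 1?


Euclidean algorithm:
397 = 9 * 43 + 10
43 = 4 * 10 + 3
10 = 3 * 3 + 1
3 = 3 * 1 + 0
GCD(43, 397) = 1

Yes, coprime (GCD = 1)


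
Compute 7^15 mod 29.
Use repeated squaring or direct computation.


7^1 mod 29 = 7
7^2 mod 29 = 20
7^3 mod 29 = 24
7^4 mod 29 = 23
7^5 mod 29 = 16
7^6 mod 29 = 25
7^7 mod 29 = 1
7^8 mod 29 = 7
7^9 mod 29 = 20
7^10 mod 29 = 24
7^11 mod 29 = 23
7^12 mod 29 = 16
7^13 mod 29 = 25
7^14 mod 29 = 1
7^15 mod 29 = 7


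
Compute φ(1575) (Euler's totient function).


1575 = 3^2 × 5^2 × 7
Prime factors: 3, 5, 7
φ(1575) = 1575 × (1-1/3) × (1-1/5) × (1-1/7)
= 1575 × 2/3 × 4/5 × 6/7 = 720

φ(1575) = 720


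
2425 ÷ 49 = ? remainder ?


2425 = 49 * 49 + 24
Check: 2401 + 24 = 2425

q = 49, r = 24


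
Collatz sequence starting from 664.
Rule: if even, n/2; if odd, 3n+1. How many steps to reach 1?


664 → 332 → 166 → 83 → 250 → 125 → 376 → 188 → 94 → 47 → 142 → 71 → 214 → 107 → 322 → 161 → 484 → 242 → 121 → 364 → 182 → 91 → 274 → 137 → 412 → 206 → 103 → 310 → 155 → 466 → 233 → 700 → 350 → 175 → 526 → 263 → 790 → 395 → 1186 → 593 → 1780 → 890 → 445 → 1336 → 668 → 334 → 167 → 502 → 251 → 754 → 377 → 1132 → 566 → 283 → 850 → 425 → 1276 → 638 → 319 → 958 → 479 → 1438 → 719 → 2158 → 1079 → 3238 → 1619 → 4858 → 2429 → 7288 → 3644 → 1822 → 911 → 2734 → 1367 → 4102 → 2051 → 6154 → 3077 → 9232 → 4616 → 2308 → 1154 → 577 → 1732 → 866 → 433 → 1300 → 650 → 325 → 976 → 488 → 244 → 122 → 61 → 184 → 92 → 46 → 23 → 70 → 35 → 106 → 53 → 160 → 80 → 40 → 20 → 10 → 5 → 16 → 8 → 4 → 2 → 1
Total steps = 113

113 steps


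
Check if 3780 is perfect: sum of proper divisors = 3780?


Proper divisors of 3780: 1, 2, 3, 4, 5, 6, 7, 9, 10, 12, 14, 15, 18, 20, 21, 27, 28, 30, 35, 36, 42, 45, 54, 60, 63, 70, 84, 90, 105, 108, 126, 135, 140, 180, 189, 210, 252, 270, 315, 378, 420, 540, 630, 756, 945, 1260, 1890
Sum = 1 + 2 + 3 + 4 + 5 + 6 + 7 + 9 + 10 + 12 + 14 + 15 + 18 + 20 + 21 + 27 + 28 + 30 + 35 + 36 + 42 + 45 + 54 + 60 + 63 + 70 + 84 + 90 + 105 + 108 + 126 + 135 + 140 + 180 + 189 + 210 + 252 + 270 + 315 + 378 + 420 + 540 + 630 + 756 + 945 + 1260 + 1890 = 9660

No, 3780 is not perfect (9660 ≠ 3780)


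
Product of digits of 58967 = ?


5 × 8 × 9 × 6 × 7 = 15120


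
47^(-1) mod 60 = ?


Use the extended Euclidean algorithm on (60, 47); each row r = 60*s + 47*t:
r=60, s=1, t=0
r=47, s=0, t=1
q=1: r=13, s=1, t=-1   [60*(1) + 47*(-1) = 13]
q=3: r=8, s=-3, t=4   [60*(-3) + 47*(4) = 8]
q=1: r=5, s=4, t=-5   [60*(4) + 47*(-5) = 5]
q=1: r=3, s=-7, t=9   [60*(-7) + 47*(9) = 3]
q=1: r=2, s=11, t=-14   [60*(11) + 47*(-14) = 2]
q=1: r=1, s=-18, t=23   [60*(-18) + 47*(23) = 1]
q=2: r=0, s=47, t=-60   [60*(47) + 47*(-60) = 0]
GCD = 1 with t = 23, so 47*(23) ≡ 1 (mod 60)
Inverse = 23 mod 60 = 23
Check: 47 * 23 = 1081 ≡ 1 (mod 60)

47^(-1) ≡ 23 (mod 60)


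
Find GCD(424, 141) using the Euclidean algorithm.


424 = 3 * 141 + 1
141 = 141 * 1 + 0
GCD = 1


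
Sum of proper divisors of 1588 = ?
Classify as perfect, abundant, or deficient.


Proper divisors: 1, 2, 4, 397, 794
Sum = 1 + 2 + 4 + 397 + 794 = 1198
1198 < 1588 → deficient

s(1588) = 1198 (deficient)


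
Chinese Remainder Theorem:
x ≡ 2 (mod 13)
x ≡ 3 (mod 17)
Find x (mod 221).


M = 13*17 = 221
M1 = M/13 = 17, M2 = M/17 = 13
M1^(-1) mod 13 = 10, M2^(-1) mod 17 = 4
x = 2*17*10 + 3*13*4 = 496
496 mod 221 = 54
Check: 54 mod 13 = 2 ✓, 54 mod 17 = 3 ✓

x ≡ 54 (mod 221)


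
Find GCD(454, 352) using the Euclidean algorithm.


454 = 1 * 352 + 102
352 = 3 * 102 + 46
102 = 2 * 46 + 10
46 = 4 * 10 + 6
10 = 1 * 6 + 4
6 = 1 * 4 + 2
4 = 2 * 2 + 0
GCD = 2


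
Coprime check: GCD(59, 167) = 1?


Euclidean algorithm:
167 = 2 * 59 + 49
59 = 1 * 49 + 10
49 = 4 * 10 + 9
10 = 1 * 9 + 1
9 = 9 * 1 + 0
GCD(59, 167) = 1

Yes, coprime (GCD = 1)


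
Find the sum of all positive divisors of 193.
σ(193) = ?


Divisors of 193: 1, 193
Sum = 1 + 193 = 194

σ(193) = 194


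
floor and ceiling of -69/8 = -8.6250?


-69/8 = -8.6250
floor = -9
ceil = -8

floor = -9, ceil = -8


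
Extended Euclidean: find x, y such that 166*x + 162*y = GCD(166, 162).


Tabular extended Euclidean (each row: r = 166*s + 162*t):
r=166, s=1, t=0
r=162, s=0, t=1
q=1: r=4, s=1, t=-1   [166*(1) + 162*(-1) = 4]
q=40: r=2, s=-40, t=41   [166*(-40) + 162*(41) = 2]
q=2: r=0, s=81, t=-83   [166*(81) + 162*(-83) = 0]
GCD = 2; from the row with r=2: x=-40, y=41
Check: 166*(-40) + 162*(41) = -6640 + 6642 = 2

GCD = 2, x = -40, y = 41


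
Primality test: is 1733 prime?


Check divisors up to sqrt(1733) = 41.6293
No divisors found.
1733 is prime.

Yes, 1733 is prime


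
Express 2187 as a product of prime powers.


2187 / 3 = 729
729 / 3 = 243
243 / 3 = 81
81 / 3 = 27
27 / 3 = 9
9 / 3 = 3
3 / 3 = 1
2187 = 3^7


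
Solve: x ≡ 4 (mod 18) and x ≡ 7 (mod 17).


M = 18*17 = 306
M1 = M/18 = 17, M2 = M/17 = 18
M1^(-1) mod 18 = 17, M2^(-1) mod 17 = 1
x = 4*17*17 + 7*18*1 = 1282
1282 mod 306 = 58
Check: 58 mod 18 = 4 ✓, 58 mod 17 = 7 ✓

x ≡ 58 (mod 306)


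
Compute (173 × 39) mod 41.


173 × 39 = 6747
6747 mod 41 = 23


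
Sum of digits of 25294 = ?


2 + 5 + 2 + 9 + 4 = 22


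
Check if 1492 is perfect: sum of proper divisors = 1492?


Proper divisors of 1492: 1, 2, 4, 373, 746
Sum = 1 + 2 + 4 + 373 + 746 = 1126

No, 1492 is not perfect (1126 ≠ 1492)


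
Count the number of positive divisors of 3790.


3790 = 2^1 × 5^1 × 379^1
d(3790) = (1+1) × (1+1) × (1+1) = 8

8 divisors


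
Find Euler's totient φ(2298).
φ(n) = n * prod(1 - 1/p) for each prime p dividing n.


2298 = 2 × 3 × 383
Prime factors: 2, 3, 383
φ(2298) = 2298 × (1-1/2) × (1-1/3) × (1-1/383)
= 2298 × 1/2 × 2/3 × 382/383 = 764

φ(2298) = 764


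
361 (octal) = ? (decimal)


361 (base 8) = 241 (decimal)
241 (decimal) = 241 (base 10)


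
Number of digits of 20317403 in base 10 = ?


20317403 has 8 digits in base 10
floor(log10(20317403)) + 1 = floor(7.3079) + 1 = 8

8 digits (base 10)


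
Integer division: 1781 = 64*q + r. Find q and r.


1781 = 64 * 27 + 53
Check: 1728 + 53 = 1781

q = 27, r = 53


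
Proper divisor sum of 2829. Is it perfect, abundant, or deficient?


Proper divisors: 1, 3, 23, 41, 69, 123, 943
Sum = 1 + 3 + 23 + 41 + 69 + 123 + 943 = 1203
1203 < 2829 → deficient

s(2829) = 1203 (deficient)


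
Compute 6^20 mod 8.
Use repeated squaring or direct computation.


6^1 mod 8 = 6
6^2 mod 8 = 4
6^3 mod 8 = 0
6^4 mod 8 = 0
6^5 mod 8 = 0
6^6 mod 8 = 0
6^7 mod 8 = 0
6^8 mod 8 = 0
6^9 mod 8 = 0
6^10 mod 8 = 0
6^11 mod 8 = 0
6^12 mod 8 = 0
6^13 mod 8 = 0
6^14 mod 8 = 0
6^15 mod 8 = 0
6^16 mod 8 = 0
6^17 mod 8 = 0
6^18 mod 8 = 0
6^19 mod 8 = 0
6^20 mod 8 = 0


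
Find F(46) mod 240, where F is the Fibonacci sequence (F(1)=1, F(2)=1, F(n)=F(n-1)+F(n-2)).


F(k) mod 240 for k=1..46:
1, 1, 2, 3, 5, 8, 13, 21, 34, 55, 89, 144, 233, 137, 130, 27, 157, 184, 101, 45, 146, 191, 97, 48, 145, 193, 98, 51, 149, 200, 109, 69, 178, 7, 185, 192, 137, 89, 226, 75, 61, 136, 197, 93, 50, 143
F(46) mod 240 = 143


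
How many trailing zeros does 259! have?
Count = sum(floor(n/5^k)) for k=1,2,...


floor(259/5) = 51
floor(259/25) = 10
floor(259/125) = 2
Total = 63

63 trailing zeros


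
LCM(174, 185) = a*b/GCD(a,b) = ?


GCD(174, 185) = 1
LCM = 174*185/1 = 32190/1 = 32190

LCM = 32190


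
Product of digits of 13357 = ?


1 × 3 × 3 × 5 × 7 = 315


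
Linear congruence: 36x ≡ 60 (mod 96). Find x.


GCD(36, 96) = 12 divides 60
Divide: 3x ≡ 5 (mod 8)
x ≡ 7 (mod 8)


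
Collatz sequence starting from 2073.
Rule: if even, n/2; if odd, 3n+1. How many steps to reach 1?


2073 → 6220 → 3110 → 1555 → 4666 → 2333 → 7000 → 3500 → 1750 → 875 → 2626 → 1313 → 3940 → 1970 → 985 → 2956 → 1478 → 739 → 2218 → 1109 → 3328 → 1664 → 832 → 416 → 208 → 104 → 52 → 26 → 13 → 40 → 20 → 10 → 5 → 16 → 8 → 4 → 2 → 1
Total steps = 37

37 steps


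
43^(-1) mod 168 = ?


Use the extended Euclidean algorithm on (168, 43); each row r = 168*s + 43*t:
r=168, s=1, t=0
r=43, s=0, t=1
q=3: r=39, s=1, t=-3   [168*(1) + 43*(-3) = 39]
q=1: r=4, s=-1, t=4   [168*(-1) + 43*(4) = 4]
q=9: r=3, s=10, t=-39   [168*(10) + 43*(-39) = 3]
q=1: r=1, s=-11, t=43   [168*(-11) + 43*(43) = 1]
q=3: r=0, s=43, t=-168   [168*(43) + 43*(-168) = 0]
GCD = 1 with t = 43, so 43*(43) ≡ 1 (mod 168)
Inverse = 43 mod 168 = 43
Check: 43 * 43 = 1849 ≡ 1 (mod 168)

43^(-1) ≡ 43 (mod 168)


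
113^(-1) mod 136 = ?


Use the extended Euclidean algorithm on (136, 113); each row r = 136*s + 113*t:
r=136, s=1, t=0
r=113, s=0, t=1
q=1: r=23, s=1, t=-1   [136*(1) + 113*(-1) = 23]
q=4: r=21, s=-4, t=5   [136*(-4) + 113*(5) = 21]
q=1: r=2, s=5, t=-6   [136*(5) + 113*(-6) = 2]
q=10: r=1, s=-54, t=65   [136*(-54) + 113*(65) = 1]
q=2: r=0, s=113, t=-136   [136*(113) + 113*(-136) = 0]
GCD = 1 with t = 65, so 113*(65) ≡ 1 (mod 136)
Inverse = 65 mod 136 = 65
Check: 113 * 65 = 7345 ≡ 1 (mod 136)

113^(-1) ≡ 65 (mod 136)


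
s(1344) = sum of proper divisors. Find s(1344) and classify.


Proper divisors: 1, 2, 3, 4, 6, 7, 8, 12, 14, 16, 21, 24, 28, 32, 42, 48, 56, 64, 84, 96, 112, 168, 192, 224, 336, 448, 672
Sum = 1 + 2 + 3 + 4 + 6 + 7 + 8 + 12 + 14 + 16 + 21 + 24 + 28 + 32 + 42 + 48 + 56 + 64 + 84 + 96 + 112 + 168 + 192 + 224 + 336 + 448 + 672 = 2720
2720 > 1344 → abundant

s(1344) = 2720 (abundant)


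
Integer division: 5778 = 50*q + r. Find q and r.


5778 = 50 * 115 + 28
Check: 5750 + 28 = 5778

q = 115, r = 28


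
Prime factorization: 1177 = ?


1177 / 11 = 107
107 / 107 = 1
1177 = 11 × 107


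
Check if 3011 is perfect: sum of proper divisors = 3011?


Proper divisors of 3011: 1
Sum = 1 = 1

No, 3011 is not perfect (1 ≠ 3011)


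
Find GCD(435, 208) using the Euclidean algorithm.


435 = 2 * 208 + 19
208 = 10 * 19 + 18
19 = 1 * 18 + 1
18 = 18 * 1 + 0
GCD = 1


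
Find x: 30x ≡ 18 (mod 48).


GCD(30, 48) = 6 divides 18
Divide: 5x ≡ 3 (mod 8)
x ≡ 7 (mod 8)


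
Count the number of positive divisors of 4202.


4202 = 2^1 × 11^1 × 191^1
d(4202) = (1+1) × (1+1) × (1+1) = 8

8 divisors


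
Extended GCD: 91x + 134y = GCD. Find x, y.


Tabular extended Euclidean (each row: r = 91*s + 134*t):
r=91, s=1, t=0
r=134, s=0, t=1
q=0: r=91, s=1, t=0   [91*(1) + 134*(0) = 91]
q=1: r=43, s=-1, t=1   [91*(-1) + 134*(1) = 43]
q=2: r=5, s=3, t=-2   [91*(3) + 134*(-2) = 5]
q=8: r=3, s=-25, t=17   [91*(-25) + 134*(17) = 3]
q=1: r=2, s=28, t=-19   [91*(28) + 134*(-19) = 2]
q=1: r=1, s=-53, t=36   [91*(-53) + 134*(36) = 1]
q=2: r=0, s=134, t=-91   [91*(134) + 134*(-91) = 0]
GCD = 1; from the row with r=1: x=-53, y=36
Check: 91*(-53) + 134*(36) = -4823 + 4824 = 1

GCD = 1, x = -53, y = 36


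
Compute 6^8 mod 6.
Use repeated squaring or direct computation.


6^1 mod 6 = 0
6^2 mod 6 = 0
6^3 mod 6 = 0
6^4 mod 6 = 0
6^5 mod 6 = 0
6^6 mod 6 = 0
6^7 mod 6 = 0
6^8 mod 6 = 0


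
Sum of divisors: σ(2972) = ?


Divisors of 2972: 1, 2, 4, 743, 1486, 2972
Sum = 1 + 2 + 4 + 743 + 1486 + 2972 = 5208

σ(2972) = 5208


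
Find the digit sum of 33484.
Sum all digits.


3 + 3 + 4 + 8 + 4 = 22


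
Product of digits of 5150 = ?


5 × 1 × 5 × 0 = 0


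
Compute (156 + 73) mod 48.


156 + 73 = 229
229 mod 48 = 37


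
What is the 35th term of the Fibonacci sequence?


Sequence: 1, 1, 2, 3, 5, 8, 13, 21, 34, 55, 89, 144, 233, 377, 610, 987, 1597, 2584, 4181, 6765, 10946, 17711, 28657, 46368, 75025, 121393, 196418, 317811, 514229, 832040, 1346269, 2178309, 3524578, 5702887, 9227465
F(35) = 9227465


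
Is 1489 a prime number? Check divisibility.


Check divisors up to sqrt(1489) = 38.5876
No divisors found.
1489 is prime.

Yes, 1489 is prime


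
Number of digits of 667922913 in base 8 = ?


667922913 in base 8 = 4763730741
Number of digits = 10

10 digits (base 8)


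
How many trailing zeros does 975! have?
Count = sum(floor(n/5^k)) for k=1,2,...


floor(975/5) = 195
floor(975/25) = 39
floor(975/125) = 7
floor(975/625) = 1
Total = 242

242 trailing zeros


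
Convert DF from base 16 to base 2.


DF (base 16) = 223 (decimal)
223 (decimal) = 11011111 (base 2)


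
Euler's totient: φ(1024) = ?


1024 = 2^10
Prime factors: 2
φ(1024) = 1024 × (1-1/2)
= 1024 × 1/2 = 512

φ(1024) = 512


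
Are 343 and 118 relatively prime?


Euclidean algorithm:
343 = 2 * 118 + 107
118 = 1 * 107 + 11
107 = 9 * 11 + 8
11 = 1 * 8 + 3
8 = 2 * 3 + 2
3 = 1 * 2 + 1
2 = 2 * 1 + 0
GCD(343, 118) = 1

Yes, coprime (GCD = 1)


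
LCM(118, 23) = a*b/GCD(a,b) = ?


GCD(118, 23) = 1
LCM = 118*23/1 = 2714/1 = 2714

LCM = 2714


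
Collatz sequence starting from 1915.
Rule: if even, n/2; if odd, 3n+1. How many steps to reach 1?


1915 → 5746 → 2873 → 8620 → 4310 → 2155 → 6466 → 3233 → 9700 → 4850 → 2425 → 7276 → 3638 → 1819 → 5458 → 2729 → 8188 → 4094 → 2047 → 6142 → 3071 → 9214 → 4607 → 13822 → 6911 → 20734 → 10367 → 31102 → 15551 → 46654 → 23327 → 69982 → 34991 → 104974 → 52487 → 157462 → 78731 → 236194 → 118097 → 354292 → 177146 → 88573 → 265720 → 132860 → 66430 → 33215 → 99646 → 49823 → 149470 → 74735 → 224206 → 112103 → 336310 → 168155 → 504466 → 252233 → 756700 → 378350 → 189175 → 567526 → 283763 → 851290 → 425645 → 1276936 → 638468 → 319234 → 159617 → 478852 → 239426 → 119713 → 359140 → 179570 → 89785 → 269356 → 134678 → 67339 → 202018 → 101009 → 303028 → 151514 → 75757 → 227272 → 113636 → 56818 → 28409 → 85228 → 42614 → 21307 → 63922 → 31961 → 95884 → 47942 → 23971 → 71914 → 35957 → 107872 → 53936 → 26968 → 13484 → 6742 → 3371 → 10114 → 5057 → 15172 → 7586 → 3793 → 11380 → 5690 → 2845 → 8536 → 4268 → 2134 → 1067 → 3202 → 1601 → 4804 → 2402 → 1201 → 3604 → 1802 → 901 → 2704 → 1352 → 676 → 338 → 169 → 508 → 254 → 127 → 382 → 191 → 574 → 287 → 862 → 431 → 1294 → 647 → 1942 → 971 → 2914 → 1457 → 4372 → 2186 → 1093 → 3280 → 1640 → 820 → 410 → 205 → 616 → 308 → 154 → 77 → 232 → 116 → 58 → 29 → 88 → 44 → 22 → 11 → 34 → 17 → 52 → 26 → 13 → 40 → 20 → 10 → 5 → 16 → 8 → 4 → 2 → 1
Total steps = 174

174 steps


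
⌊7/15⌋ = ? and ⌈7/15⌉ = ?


7/15 = 0.4667
floor = 0
ceil = 1

floor = 0, ceil = 1


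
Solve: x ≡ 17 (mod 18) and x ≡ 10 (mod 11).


M = 18*11 = 198
M1 = M/18 = 11, M2 = M/11 = 18
M1^(-1) mod 18 = 5, M2^(-1) mod 11 = 8
x = 17*11*5 + 10*18*8 = 2375
2375 mod 198 = 197
Check: 197 mod 18 = 17 ✓, 197 mod 11 = 10 ✓

x ≡ 197 (mod 198)


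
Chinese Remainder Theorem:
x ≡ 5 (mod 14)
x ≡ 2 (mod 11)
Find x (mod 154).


M = 14*11 = 154
M1 = M/14 = 11, M2 = M/11 = 14
M1^(-1) mod 14 = 9, M2^(-1) mod 11 = 4
x = 5*11*9 + 2*14*4 = 607
607 mod 154 = 145
Check: 145 mod 14 = 5 ✓, 145 mod 11 = 2 ✓

x ≡ 145 (mod 154)


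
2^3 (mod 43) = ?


2^1 mod 43 = 2
2^2 mod 43 = 4
2^3 mod 43 = 8


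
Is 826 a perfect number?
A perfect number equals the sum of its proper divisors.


Proper divisors of 826: 1, 2, 7, 14, 59, 118, 413
Sum = 1 + 2 + 7 + 14 + 59 + 118 + 413 = 614

No, 826 is not perfect (614 ≠ 826)


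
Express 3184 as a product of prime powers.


3184 / 2 = 1592
1592 / 2 = 796
796 / 2 = 398
398 / 2 = 199
199 / 199 = 1
3184 = 2^4 × 199


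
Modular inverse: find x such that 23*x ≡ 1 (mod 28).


Use the extended Euclidean algorithm on (28, 23); each row r = 28*s + 23*t:
r=28, s=1, t=0
r=23, s=0, t=1
q=1: r=5, s=1, t=-1   [28*(1) + 23*(-1) = 5]
q=4: r=3, s=-4, t=5   [28*(-4) + 23*(5) = 3]
q=1: r=2, s=5, t=-6   [28*(5) + 23*(-6) = 2]
q=1: r=1, s=-9, t=11   [28*(-9) + 23*(11) = 1]
q=2: r=0, s=23, t=-28   [28*(23) + 23*(-28) = 0]
GCD = 1 with t = 11, so 23*(11) ≡ 1 (mod 28)
Inverse = 11 mod 28 = 11
Check: 23 * 11 = 253 ≡ 1 (mod 28)

23^(-1) ≡ 11 (mod 28)


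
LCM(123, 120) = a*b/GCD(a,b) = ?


GCD(123, 120) = 3
LCM = 123*120/3 = 14760/3 = 4920

LCM = 4920
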